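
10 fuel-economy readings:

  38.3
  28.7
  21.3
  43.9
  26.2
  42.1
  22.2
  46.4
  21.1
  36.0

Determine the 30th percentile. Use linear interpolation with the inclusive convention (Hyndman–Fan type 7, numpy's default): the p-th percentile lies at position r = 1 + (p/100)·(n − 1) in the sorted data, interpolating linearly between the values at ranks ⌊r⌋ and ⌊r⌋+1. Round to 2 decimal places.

Sorted: 21.1, 21.3, 22.2, 26.2, 28.7, 36.0, 38.3, 42.1, 43.9, 46.4.
n = 10.
r = 1 + (30/100)·(10 − 1) = 1 + 2.7 = 3.7.
Rank 3 is 22.2 and rank 4 is 26.2.
Interpolate: 22.2 + 0.7·(26.2 − 22.2) = 22.2 + 0.7·4 = 25.

25.00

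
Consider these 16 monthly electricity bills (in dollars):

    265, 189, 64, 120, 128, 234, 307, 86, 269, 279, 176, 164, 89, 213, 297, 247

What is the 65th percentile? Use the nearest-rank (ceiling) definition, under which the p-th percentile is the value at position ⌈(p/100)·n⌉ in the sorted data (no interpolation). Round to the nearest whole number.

247

Sorted: 64, 86, 89, 120, 128, 164, 176, 189, 213, 234, 247, 265, 269, 279, 297, 307.
n = 16.
Position = ⌈65/100 · 16⌉ = ⌈10.4⌉ = 11.
The value at rank 11 is 247.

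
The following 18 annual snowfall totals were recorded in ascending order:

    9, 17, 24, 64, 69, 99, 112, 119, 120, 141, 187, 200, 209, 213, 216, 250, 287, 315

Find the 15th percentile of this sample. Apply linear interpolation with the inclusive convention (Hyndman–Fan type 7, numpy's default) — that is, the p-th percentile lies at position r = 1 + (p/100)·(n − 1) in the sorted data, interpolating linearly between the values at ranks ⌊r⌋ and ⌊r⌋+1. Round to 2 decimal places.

46.00

n = 18.
r = 1 + (15/100)·(18 − 1) = 1 + 2.55 = 3.55.
Rank 3 is 24 and rank 4 is 64.
Interpolate: 24 + 0.55·(64 − 24) = 24 + 0.55·40 = 46.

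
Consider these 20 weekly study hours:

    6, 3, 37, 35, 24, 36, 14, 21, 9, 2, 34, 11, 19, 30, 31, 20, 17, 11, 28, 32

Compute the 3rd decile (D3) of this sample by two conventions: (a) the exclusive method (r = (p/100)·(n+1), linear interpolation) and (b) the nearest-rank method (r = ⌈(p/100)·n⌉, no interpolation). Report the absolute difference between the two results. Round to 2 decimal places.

0.90

Sorted: 2, 3, 6, 9, 11, 11, 14, 17, 19, 20, 21, 24, 28, 30, 31, 32, 34, 35, 36, 37.
n = 20.
(a) r = 6.3; between ranks 6 (11) and 7 (14): 11.9.
(b) the nearest-rank method: rank 6 → 11.
|11.9 − 11| = 0.9.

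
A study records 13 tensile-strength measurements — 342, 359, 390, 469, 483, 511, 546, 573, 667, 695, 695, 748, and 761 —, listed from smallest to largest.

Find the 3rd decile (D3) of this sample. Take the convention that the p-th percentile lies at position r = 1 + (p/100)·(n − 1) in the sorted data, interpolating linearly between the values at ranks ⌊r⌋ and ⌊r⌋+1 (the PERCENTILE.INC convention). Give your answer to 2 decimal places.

477.40

n = 13.
r = 1 + (30/100)·(13 − 1) = 1 + 3.6 = 4.6.
Rank 4 is 469 and rank 5 is 483.
Interpolate: 469 + 0.6·(483 − 469) = 469 + 0.6·14 = 477.4.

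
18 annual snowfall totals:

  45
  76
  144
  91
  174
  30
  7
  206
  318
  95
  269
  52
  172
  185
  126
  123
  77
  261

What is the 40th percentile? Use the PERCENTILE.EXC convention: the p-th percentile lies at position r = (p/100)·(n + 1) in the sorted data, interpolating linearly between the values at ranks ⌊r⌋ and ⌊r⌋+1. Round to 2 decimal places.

Sorted: 7, 30, 45, 52, 76, 77, 91, 95, 123, 126, 144, 172, 174, 185, 206, 261, 269, 318.
n = 18.
r = (40/100)·(18 + 1) = 7.6.
Rank 7 is 91 and rank 8 is 95.
Interpolate: 91 + 0.6·(95 − 91) = 91 + 0.6·4 = 93.4.

93.40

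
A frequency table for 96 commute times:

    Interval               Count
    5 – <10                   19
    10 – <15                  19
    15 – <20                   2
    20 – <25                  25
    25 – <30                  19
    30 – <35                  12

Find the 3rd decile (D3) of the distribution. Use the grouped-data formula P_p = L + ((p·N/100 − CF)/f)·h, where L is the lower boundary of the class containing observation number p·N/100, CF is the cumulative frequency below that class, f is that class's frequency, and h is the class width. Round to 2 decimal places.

12.58

N = 96; target position k = 30/100 · 96 = 28.8.
Cumulative frequencies: 19, 38, 40, 65, 84, 96.
Observation 28.8 falls in the class 10 – <15.
L = 10, CF = 19, f = 19, h = 5.
P30 = 10 + ((28.8 − 19)/19)·5 = 10 + 2.57895 = 12.5789.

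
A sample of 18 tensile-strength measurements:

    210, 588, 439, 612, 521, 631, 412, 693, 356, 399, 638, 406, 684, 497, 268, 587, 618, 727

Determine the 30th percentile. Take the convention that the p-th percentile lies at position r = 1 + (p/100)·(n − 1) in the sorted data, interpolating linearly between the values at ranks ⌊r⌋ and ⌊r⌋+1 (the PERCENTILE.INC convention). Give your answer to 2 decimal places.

414.70

Sorted: 210, 268, 356, 399, 406, 412, 439, 497, 521, 587, 588, 612, 618, 631, 638, 684, 693, 727.
n = 18.
r = 1 + (30/100)·(18 − 1) = 1 + 5.1 = 6.1.
Rank 6 is 412 and rank 7 is 439.
Interpolate: 412 + 0.1·(439 − 412) = 412 + 0.1·27 = 414.7.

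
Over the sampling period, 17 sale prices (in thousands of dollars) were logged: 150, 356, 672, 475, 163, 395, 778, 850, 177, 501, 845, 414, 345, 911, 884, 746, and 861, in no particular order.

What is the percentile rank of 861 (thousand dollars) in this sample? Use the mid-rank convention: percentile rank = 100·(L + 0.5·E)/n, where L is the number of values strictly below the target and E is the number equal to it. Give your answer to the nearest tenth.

85.3

Sorted: 150, 163, 177, 345, 356, 395, 414, 475, 501, 672, 746, 778, 845, 850, 861, 884, 911.
Count below 861: L = 14; count equal: E = 1; n = 17.
Percentile rank = 100·(14 + 0.5·1)/17 = 100·14.5/17 = 85.29.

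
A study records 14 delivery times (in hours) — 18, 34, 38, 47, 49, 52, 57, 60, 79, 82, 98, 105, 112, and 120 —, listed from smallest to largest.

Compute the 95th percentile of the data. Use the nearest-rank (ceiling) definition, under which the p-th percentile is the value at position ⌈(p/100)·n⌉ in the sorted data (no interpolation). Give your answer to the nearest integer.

n = 14.
Position = ⌈95/100 · 14⌉ = ⌈13.3⌉ = 14.
The value at rank 14 is 120.

120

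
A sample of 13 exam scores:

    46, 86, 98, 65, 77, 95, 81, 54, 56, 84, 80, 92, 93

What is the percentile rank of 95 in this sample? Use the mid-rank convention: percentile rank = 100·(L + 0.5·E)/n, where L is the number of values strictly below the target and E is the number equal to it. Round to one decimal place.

88.5

Sorted: 46, 54, 56, 65, 77, 80, 81, 84, 86, 92, 93, 95, 98.
Count below 95: L = 11; count equal: E = 1; n = 13.
Percentile rank = 100·(11 + 0.5·1)/13 = 100·11.5/13 = 88.46.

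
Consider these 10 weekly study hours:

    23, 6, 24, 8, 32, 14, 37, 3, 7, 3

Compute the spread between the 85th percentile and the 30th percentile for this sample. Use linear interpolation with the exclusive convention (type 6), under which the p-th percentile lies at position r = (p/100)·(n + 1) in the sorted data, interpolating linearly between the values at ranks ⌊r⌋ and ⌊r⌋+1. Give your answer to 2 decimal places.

27.45

Sorted: 3, 3, 6, 7, 8, 14, 23, 24, 32, 37.
n = 10.
P30: r = 3.3; ranks 3–4 are 6, 7; interpolating gives 6.3.
P85: r = 9.35; ranks 9–10 are 32, 37; interpolating gives 33.75.
Difference: 33.75 − 6.3 = 27.45.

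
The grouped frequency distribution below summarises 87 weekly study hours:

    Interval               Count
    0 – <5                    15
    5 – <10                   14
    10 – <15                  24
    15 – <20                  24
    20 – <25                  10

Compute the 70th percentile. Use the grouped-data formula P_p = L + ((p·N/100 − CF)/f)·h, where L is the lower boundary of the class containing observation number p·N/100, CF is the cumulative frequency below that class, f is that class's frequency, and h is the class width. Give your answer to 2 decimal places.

16.65

N = 87; target position k = 70/100 · 87 = 60.9.
Cumulative frequencies: 15, 29, 53, 77, 87.
Observation 60.9 falls in the class 15 – <20.
L = 15, CF = 53, f = 24, h = 5.
P70 = 15 + ((60.9 − 53)/24)·5 = 15 + 1.64583 = 16.6458.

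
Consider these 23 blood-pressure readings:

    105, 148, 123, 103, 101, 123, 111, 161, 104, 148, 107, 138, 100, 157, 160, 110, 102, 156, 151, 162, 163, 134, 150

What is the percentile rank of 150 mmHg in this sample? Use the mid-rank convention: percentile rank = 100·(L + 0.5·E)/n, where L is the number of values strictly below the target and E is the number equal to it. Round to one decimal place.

Sorted: 100, 101, 102, 103, 104, 105, 107, 110, 111, 123, 123, 134, 138, 148, 148, 150, 151, 156, 157, 160, 161, 162, 163.
Count below 150: L = 15; count equal: E = 1; n = 23.
Percentile rank = 100·(15 + 0.5·1)/23 = 100·15.5/23 = 67.39.

67.4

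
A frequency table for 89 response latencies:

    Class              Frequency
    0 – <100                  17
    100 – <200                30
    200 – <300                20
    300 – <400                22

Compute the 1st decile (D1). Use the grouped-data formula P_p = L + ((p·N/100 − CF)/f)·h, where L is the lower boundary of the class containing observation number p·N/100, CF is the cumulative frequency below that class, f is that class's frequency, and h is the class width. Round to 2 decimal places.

N = 89; target position k = 10/100 · 89 = 8.9.
Cumulative frequencies: 17, 47, 67, 89.
Observation 8.9 falls in the class 0 – <100.
L = 0, CF = 0, f = 17, h = 100.
P10 = 0 + ((8.9 − 0)/17)·100 = 0 + 52.3529 = 52.3529.

52.35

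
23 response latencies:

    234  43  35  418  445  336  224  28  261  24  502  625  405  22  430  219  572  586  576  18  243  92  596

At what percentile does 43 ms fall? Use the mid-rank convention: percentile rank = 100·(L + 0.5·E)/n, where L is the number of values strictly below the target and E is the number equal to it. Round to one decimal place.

Sorted: 18, 22, 24, 28, 35, 43, 92, 219, 224, 234, 243, 261, 336, 405, 418, 430, 445, 502, 572, 576, 586, 596, 625.
Count below 43: L = 5; count equal: E = 1; n = 23.
Percentile rank = 100·(5 + 0.5·1)/23 = 100·5.5/23 = 23.91.

23.9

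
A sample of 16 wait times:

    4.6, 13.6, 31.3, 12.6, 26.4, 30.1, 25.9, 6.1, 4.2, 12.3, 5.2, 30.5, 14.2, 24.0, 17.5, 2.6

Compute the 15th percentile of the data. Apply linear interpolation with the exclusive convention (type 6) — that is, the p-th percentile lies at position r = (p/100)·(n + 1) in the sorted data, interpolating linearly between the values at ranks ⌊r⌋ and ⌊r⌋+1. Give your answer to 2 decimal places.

4.42

Sorted: 2.6, 4.2, 4.6, 5.2, 6.1, 12.3, 12.6, 13.6, 14.2, 17.5, 24.0, 25.9, 26.4, 30.1, 30.5, 31.3.
n = 16.
r = (15/100)·(16 + 1) = 2.55.
Rank 2 is 4.2 and rank 3 is 4.6.
Interpolate: 4.2 + 0.55·(4.6 − 4.2) = 4.2 + 0.55·0.4 = 4.42.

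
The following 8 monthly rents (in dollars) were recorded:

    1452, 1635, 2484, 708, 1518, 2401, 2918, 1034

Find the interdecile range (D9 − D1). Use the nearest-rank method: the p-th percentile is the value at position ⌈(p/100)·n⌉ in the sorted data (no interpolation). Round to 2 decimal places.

Sorted: 708, 1034, 1452, 1518, 1635, 2401, 2484, 2918.
n = 8.
P10: rank ⌈10/100·8⌉ = 1 → 708.
P90: rank ⌈90/100·8⌉ = 8 → 2918.
Difference: 2918 − 708 = 2210.

2210.00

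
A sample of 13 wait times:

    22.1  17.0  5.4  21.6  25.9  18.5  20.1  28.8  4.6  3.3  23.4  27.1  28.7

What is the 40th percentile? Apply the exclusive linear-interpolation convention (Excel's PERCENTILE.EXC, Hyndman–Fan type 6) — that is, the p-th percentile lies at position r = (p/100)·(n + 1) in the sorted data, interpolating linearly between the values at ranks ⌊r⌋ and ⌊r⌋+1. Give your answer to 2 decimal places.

Sorted: 3.3, 4.6, 5.4, 17.0, 18.5, 20.1, 21.6, 22.1, 23.4, 25.9, 27.1, 28.7, 28.8.
n = 13.
r = (40/100)·(13 + 1) = 5.6.
Rank 5 is 18.5 and rank 6 is 20.1.
Interpolate: 18.5 + 0.6·(20.1 − 18.5) = 18.5 + 0.6·1.6 = 19.46.

19.46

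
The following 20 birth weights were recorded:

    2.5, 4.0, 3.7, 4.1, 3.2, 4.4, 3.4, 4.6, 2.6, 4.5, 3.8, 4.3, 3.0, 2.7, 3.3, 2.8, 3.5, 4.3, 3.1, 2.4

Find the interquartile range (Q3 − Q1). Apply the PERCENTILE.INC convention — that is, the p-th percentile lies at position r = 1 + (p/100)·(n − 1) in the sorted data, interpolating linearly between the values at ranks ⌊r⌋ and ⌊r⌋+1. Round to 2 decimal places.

1.20

Sorted: 2.4, 2.5, 2.6, 2.7, 2.8, 3.0, 3.1, 3.2, 3.3, 3.4, 3.5, 3.7, 3.8, 4.0, 4.1, 4.3, 4.3, 4.4, 4.5, 4.6.
n = 20.
P25: r = 5.75; ranks 5–6 are 2.8, 3.0; interpolating gives 2.95.
P75: r = 15.25; ranks 15–16 are 4.1, 4.3; interpolating gives 4.15.
Difference: 4.15 − 2.95 = 1.2.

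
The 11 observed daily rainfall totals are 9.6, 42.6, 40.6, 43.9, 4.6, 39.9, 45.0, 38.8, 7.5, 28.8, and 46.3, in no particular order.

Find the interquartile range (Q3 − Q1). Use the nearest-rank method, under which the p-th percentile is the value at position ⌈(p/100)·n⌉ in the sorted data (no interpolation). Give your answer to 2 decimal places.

Sorted: 4.6, 7.5, 9.6, 28.8, 38.8, 39.9, 40.6, 42.6, 43.9, 45.0, 46.3.
n = 11.
P25: rank ⌈25/100·11⌉ = 3 → 9.6.
P75: rank ⌈75/100·11⌉ = 9 → 43.9.
Difference: 43.9 − 9.6 = 34.3.

34.30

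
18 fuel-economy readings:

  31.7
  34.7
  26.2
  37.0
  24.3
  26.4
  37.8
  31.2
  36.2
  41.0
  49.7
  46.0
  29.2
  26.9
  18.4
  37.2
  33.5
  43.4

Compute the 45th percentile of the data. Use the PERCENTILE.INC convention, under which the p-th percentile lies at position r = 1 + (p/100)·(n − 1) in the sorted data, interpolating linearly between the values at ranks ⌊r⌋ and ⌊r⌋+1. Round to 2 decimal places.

32.87

Sorted: 18.4, 24.3, 26.2, 26.4, 26.9, 29.2, 31.2, 31.7, 33.5, 34.7, 36.2, 37.0, 37.2, 37.8, 41.0, 43.4, 46.0, 49.7.
n = 18.
r = 1 + (45/100)·(18 − 1) = 1 + 7.65 = 8.65.
Rank 8 is 31.7 and rank 9 is 33.5.
Interpolate: 31.7 + 0.65·(33.5 − 31.7) = 31.7 + 0.65·1.8 = 32.87.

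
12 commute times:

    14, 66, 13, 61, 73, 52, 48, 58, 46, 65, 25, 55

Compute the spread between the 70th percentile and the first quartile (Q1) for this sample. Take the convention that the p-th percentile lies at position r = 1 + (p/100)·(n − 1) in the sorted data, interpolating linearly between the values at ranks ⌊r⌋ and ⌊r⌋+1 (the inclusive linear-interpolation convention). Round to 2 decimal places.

19.35

Sorted: 13, 14, 25, 46, 48, 52, 55, 58, 61, 65, 66, 73.
n = 12.
P25: r = 3.75; ranks 3–4 are 25, 46; interpolating gives 40.75.
P70: r = 8.7; ranks 8–9 are 58, 61; interpolating gives 60.1.
Difference: 60.1 − 40.75 = 19.35.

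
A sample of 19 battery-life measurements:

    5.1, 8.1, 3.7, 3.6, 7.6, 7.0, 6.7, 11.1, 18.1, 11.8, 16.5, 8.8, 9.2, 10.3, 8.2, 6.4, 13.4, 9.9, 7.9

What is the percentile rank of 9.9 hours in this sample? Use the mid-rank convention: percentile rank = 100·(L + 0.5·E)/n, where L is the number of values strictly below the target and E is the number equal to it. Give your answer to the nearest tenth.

65.8

Sorted: 3.6, 3.7, 5.1, 6.4, 6.7, 7.0, 7.6, 7.9, 8.1, 8.2, 8.8, 9.2, 9.9, 10.3, 11.1, 11.8, 13.4, 16.5, 18.1.
Count below 9.9: L = 12; count equal: E = 1; n = 19.
Percentile rank = 100·(12 + 0.5·1)/19 = 100·12.5/19 = 65.79.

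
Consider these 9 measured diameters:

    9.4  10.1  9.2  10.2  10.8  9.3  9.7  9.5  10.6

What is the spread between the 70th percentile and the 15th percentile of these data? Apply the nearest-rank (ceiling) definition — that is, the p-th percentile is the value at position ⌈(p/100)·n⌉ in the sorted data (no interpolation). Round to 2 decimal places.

0.90

Sorted: 9.2, 9.3, 9.4, 9.5, 9.7, 10.1, 10.2, 10.6, 10.8.
n = 9.
P15: rank ⌈15/100·9⌉ = 2 → 9.3.
P70: rank ⌈70/100·9⌉ = 7 → 10.2.
Difference: 10.2 − 9.3 = 0.9.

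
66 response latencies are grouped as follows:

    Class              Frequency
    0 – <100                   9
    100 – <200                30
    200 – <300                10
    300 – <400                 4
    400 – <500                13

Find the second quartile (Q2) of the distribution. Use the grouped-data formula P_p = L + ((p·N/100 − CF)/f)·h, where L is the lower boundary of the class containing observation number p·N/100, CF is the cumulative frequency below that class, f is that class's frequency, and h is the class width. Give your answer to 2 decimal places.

N = 66; target position k = 50/100 · 66 = 33.
Cumulative frequencies: 9, 39, 49, 53, 66.
Observation 33 falls in the class 100 – <200.
L = 100, CF = 9, f = 30, h = 100.
P50 = 100 + ((33 − 9)/30)·100 = 100 + 80 = 180.

180.00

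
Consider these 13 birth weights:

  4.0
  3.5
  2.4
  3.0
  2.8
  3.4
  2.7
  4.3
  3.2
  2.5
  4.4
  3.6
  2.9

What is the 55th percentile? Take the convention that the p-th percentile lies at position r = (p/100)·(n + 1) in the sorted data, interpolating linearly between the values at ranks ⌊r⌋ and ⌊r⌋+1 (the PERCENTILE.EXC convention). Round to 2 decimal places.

3.34

Sorted: 2.4, 2.5, 2.7, 2.8, 2.9, 3.0, 3.2, 3.4, 3.5, 3.6, 4.0, 4.3, 4.4.
n = 13.
r = (55/100)·(13 + 1) = 7.7.
Rank 7 is 3.2 and rank 8 is 3.4.
Interpolate: 3.2 + 0.7·(3.4 − 3.2) = 3.2 + 0.7·0.2 = 3.34.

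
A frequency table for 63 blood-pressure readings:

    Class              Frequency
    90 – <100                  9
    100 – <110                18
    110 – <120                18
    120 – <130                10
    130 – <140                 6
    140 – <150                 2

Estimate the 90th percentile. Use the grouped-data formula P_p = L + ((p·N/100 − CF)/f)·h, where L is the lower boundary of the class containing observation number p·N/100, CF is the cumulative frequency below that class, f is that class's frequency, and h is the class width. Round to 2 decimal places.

132.83

N = 63; target position k = 90/100 · 63 = 56.7.
Cumulative frequencies: 9, 27, 45, 55, 61, 63.
Observation 56.7 falls in the class 130 – <140.
L = 130, CF = 55, f = 6, h = 10.
P90 = 130 + ((56.7 − 55)/6)·10 = 130 + 2.83333 = 132.833.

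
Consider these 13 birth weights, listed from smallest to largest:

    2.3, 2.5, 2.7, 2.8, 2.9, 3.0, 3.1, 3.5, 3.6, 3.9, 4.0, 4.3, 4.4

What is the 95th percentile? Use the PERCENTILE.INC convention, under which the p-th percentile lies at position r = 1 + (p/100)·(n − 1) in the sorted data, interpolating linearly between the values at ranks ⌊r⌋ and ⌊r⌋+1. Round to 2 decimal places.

n = 13.
r = 1 + (95/100)·(13 − 1) = 1 + 11.4 = 12.4.
Rank 12 is 4.3 and rank 13 is 4.4.
Interpolate: 4.3 + 0.4·(4.4 − 4.3) = 4.3 + 0.4·0.1 = 4.34.

4.34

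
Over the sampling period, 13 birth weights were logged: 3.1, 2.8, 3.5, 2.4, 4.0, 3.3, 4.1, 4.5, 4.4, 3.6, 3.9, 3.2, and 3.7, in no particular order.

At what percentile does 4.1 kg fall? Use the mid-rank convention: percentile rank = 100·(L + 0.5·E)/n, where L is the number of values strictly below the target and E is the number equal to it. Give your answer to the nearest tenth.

80.8

Sorted: 2.4, 2.8, 3.1, 3.2, 3.3, 3.5, 3.6, 3.7, 3.9, 4.0, 4.1, 4.4, 4.5.
Count below 4.1: L = 10; count equal: E = 1; n = 13.
Percentile rank = 100·(10 + 0.5·1)/13 = 100·10.5/13 = 80.77.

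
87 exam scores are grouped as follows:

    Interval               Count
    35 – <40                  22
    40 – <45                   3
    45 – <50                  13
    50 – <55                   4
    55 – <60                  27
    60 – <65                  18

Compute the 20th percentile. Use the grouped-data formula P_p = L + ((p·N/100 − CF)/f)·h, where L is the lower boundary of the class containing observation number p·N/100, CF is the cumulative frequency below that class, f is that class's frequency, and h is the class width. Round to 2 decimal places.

38.95

N = 87; target position k = 20/100 · 87 = 17.4.
Cumulative frequencies: 22, 25, 38, 42, 69, 87.
Observation 17.4 falls in the class 35 – <40.
L = 35, CF = 0, f = 22, h = 5.
P20 = 35 + ((17.4 − 0)/22)·5 = 35 + 3.95455 = 38.9545.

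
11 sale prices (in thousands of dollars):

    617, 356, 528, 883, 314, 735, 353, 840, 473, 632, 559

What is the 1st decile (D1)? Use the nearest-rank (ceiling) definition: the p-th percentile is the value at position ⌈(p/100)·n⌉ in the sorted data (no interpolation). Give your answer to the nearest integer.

Sorted: 314, 353, 356, 473, 528, 559, 617, 632, 735, 840, 883.
n = 11.
Position = ⌈10/100 · 11⌉ = ⌈1.1⌉ = 2.
The value at rank 2 is 353.

353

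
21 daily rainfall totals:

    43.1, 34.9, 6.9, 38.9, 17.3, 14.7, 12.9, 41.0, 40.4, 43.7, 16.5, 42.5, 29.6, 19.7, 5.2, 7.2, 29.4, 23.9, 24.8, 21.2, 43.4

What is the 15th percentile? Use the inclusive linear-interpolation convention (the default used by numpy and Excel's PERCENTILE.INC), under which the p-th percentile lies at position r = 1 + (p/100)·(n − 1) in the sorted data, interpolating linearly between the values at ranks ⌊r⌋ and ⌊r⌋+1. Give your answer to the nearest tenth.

12.9

Sorted: 5.2, 6.9, 7.2, 12.9, 14.7, 16.5, 17.3, 19.7, 21.2, 23.9, 24.8, 29.4, 29.6, 34.9, 38.9, 40.4, 41.0, 42.5, 43.1, 43.4, 43.7.
n = 21.
r = 1 + (15/100)·(21 − 1) = 1 + 3 = 4.
r is an integer, so P15 is the value at rank 4: 12.9.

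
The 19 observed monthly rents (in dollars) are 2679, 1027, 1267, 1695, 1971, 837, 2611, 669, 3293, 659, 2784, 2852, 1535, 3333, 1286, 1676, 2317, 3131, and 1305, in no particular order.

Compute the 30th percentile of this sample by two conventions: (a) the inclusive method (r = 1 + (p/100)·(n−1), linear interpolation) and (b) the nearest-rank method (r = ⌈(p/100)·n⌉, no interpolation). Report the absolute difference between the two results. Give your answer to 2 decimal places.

7.60

Sorted: 659, 669, 837, 1027, 1267, 1286, 1305, 1535, 1676, 1695, 1971, 2317, 2611, 2679, 2784, 2852, 3131, 3293, 3333.
n = 19.
(a) r = 6.4; between ranks 6 (1286) and 7 (1305): 1293.6.
(b) the nearest-rank method: rank 6 → 1286.
|1293.6 − 1286| = 7.6.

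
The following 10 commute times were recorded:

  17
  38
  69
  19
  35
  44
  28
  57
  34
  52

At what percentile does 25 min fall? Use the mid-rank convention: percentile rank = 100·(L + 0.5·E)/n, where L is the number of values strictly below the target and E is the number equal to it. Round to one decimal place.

Sorted: 17, 19, 28, 34, 35, 38, 44, 52, 57, 69.
Count below 25: L = 2; count equal: E = 0; n = 10.
Percentile rank = 100·(2 + 0.5·0)/10 = 100·2/10 = 20.

20.0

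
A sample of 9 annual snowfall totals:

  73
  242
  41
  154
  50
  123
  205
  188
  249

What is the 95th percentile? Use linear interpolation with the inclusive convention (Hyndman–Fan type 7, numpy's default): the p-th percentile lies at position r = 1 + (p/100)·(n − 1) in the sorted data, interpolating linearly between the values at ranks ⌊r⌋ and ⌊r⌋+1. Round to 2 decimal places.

246.20

Sorted: 41, 50, 73, 123, 154, 188, 205, 242, 249.
n = 9.
r = 1 + (95/100)·(9 − 1) = 1 + 7.6 = 8.6.
Rank 8 is 242 and rank 9 is 249.
Interpolate: 242 + 0.6·(249 − 242) = 242 + 0.6·7 = 246.2.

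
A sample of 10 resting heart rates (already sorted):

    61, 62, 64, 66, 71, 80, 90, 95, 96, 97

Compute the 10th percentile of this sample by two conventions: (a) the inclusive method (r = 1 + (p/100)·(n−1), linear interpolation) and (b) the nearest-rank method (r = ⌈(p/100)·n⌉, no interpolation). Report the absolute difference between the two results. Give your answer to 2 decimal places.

0.90

n = 10.
(a) r = 1.9; between ranks 1 (61) and 2 (62): 61.9.
(b) the nearest-rank method: rank 1 → 61.
|61.9 − 61| = 0.9.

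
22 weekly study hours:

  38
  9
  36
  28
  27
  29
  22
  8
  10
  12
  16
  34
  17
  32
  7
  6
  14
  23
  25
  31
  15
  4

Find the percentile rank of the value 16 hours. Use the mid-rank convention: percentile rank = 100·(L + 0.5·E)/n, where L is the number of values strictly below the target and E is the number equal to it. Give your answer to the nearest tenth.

Sorted: 4, 6, 7, 8, 9, 10, 12, 14, 15, 16, 17, 22, 23, 25, 27, 28, 29, 31, 32, 34, 36, 38.
Count below 16: L = 9; count equal: E = 1; n = 22.
Percentile rank = 100·(9 + 0.5·1)/22 = 100·9.5/22 = 43.18.

43.2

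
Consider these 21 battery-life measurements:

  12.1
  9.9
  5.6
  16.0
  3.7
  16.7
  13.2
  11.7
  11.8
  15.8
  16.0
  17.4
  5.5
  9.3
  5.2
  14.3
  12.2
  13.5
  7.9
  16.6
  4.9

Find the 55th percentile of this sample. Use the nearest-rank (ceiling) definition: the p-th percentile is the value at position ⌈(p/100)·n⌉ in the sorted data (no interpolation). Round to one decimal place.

12.2

Sorted: 3.7, 4.9, 5.2, 5.5, 5.6, 7.9, 9.3, 9.9, 11.7, 11.8, 12.1, 12.2, 13.2, 13.5, 14.3, 15.8, 16.0, 16.0, 16.6, 16.7, 17.4.
n = 21.
Position = ⌈55/100 · 21⌉ = ⌈11.55⌉ = 12.
The value at rank 12 is 12.2.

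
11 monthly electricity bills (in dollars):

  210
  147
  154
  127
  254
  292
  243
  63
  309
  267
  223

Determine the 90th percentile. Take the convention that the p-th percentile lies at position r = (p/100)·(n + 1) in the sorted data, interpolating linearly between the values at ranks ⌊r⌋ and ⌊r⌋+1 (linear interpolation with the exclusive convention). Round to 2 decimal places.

Sorted: 63, 127, 147, 154, 210, 223, 243, 254, 267, 292, 309.
n = 11.
r = (90/100)·(11 + 1) = 10.8.
Rank 10 is 292 and rank 11 is 309.
Interpolate: 292 + 0.8·(309 − 292) = 292 + 0.8·17 = 305.6.

305.60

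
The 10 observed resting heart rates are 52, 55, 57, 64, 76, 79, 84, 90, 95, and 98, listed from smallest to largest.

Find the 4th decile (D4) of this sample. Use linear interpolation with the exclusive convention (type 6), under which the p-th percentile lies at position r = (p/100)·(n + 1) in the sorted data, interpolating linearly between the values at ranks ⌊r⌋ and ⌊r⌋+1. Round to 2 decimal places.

n = 10.
r = (40/100)·(10 + 1) = 4.4.
Rank 4 is 64 and rank 5 is 76.
Interpolate: 64 + 0.4·(76 − 64) = 64 + 0.4·12 = 68.8.

68.80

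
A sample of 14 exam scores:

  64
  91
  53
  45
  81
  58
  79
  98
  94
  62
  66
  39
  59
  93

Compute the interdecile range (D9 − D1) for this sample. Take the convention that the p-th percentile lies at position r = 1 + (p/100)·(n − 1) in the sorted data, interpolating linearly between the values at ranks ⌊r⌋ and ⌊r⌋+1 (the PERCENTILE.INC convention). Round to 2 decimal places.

46.30

Sorted: 39, 45, 53, 58, 59, 62, 64, 66, 79, 81, 91, 93, 94, 98.
n = 14.
P10: r = 2.3; ranks 2–3 are 45, 53; interpolating gives 47.4.
P90: r = 12.7; ranks 12–13 are 93, 94; interpolating gives 93.7.
Difference: 93.7 − 47.4 = 46.3.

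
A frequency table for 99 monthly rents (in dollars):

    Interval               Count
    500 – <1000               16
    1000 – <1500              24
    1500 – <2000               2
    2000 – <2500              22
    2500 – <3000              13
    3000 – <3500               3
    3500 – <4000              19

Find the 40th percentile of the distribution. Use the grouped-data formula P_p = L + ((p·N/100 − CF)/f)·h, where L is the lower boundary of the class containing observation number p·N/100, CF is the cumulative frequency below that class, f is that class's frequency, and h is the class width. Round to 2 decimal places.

1491.67

N = 99; target position k = 40/100 · 99 = 39.6.
Cumulative frequencies: 16, 40, 42, 64, 77, 80, 99.
Observation 39.6 falls in the class 1000 – <1500.
L = 1000, CF = 16, f = 24, h = 500.
P40 = 1000 + ((39.6 − 16)/24)·500 = 1000 + 491.667 = 1491.67.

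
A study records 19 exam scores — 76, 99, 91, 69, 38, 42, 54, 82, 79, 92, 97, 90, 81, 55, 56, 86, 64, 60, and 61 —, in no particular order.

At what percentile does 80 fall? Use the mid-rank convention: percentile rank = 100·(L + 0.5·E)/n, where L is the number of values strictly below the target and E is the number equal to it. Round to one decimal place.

Sorted: 38, 42, 54, 55, 56, 60, 61, 64, 69, 76, 79, 81, 82, 86, 90, 91, 92, 97, 99.
Count below 80: L = 11; count equal: E = 0; n = 19.
Percentile rank = 100·(11 + 0.5·0)/19 = 100·11/19 = 57.89.

57.9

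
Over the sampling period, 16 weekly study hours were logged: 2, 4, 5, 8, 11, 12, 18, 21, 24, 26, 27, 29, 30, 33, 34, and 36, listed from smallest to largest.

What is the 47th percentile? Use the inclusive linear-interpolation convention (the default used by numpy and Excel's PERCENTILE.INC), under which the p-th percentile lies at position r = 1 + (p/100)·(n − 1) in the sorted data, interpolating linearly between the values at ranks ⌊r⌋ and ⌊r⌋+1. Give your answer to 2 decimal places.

n = 16.
r = 1 + (47/100)·(16 − 1) = 1 + 7.05 = 8.05.
Rank 8 is 21 and rank 9 is 24.
Interpolate: 21 + 0.05·(24 − 21) = 21 + 0.05·3 = 21.15.

21.15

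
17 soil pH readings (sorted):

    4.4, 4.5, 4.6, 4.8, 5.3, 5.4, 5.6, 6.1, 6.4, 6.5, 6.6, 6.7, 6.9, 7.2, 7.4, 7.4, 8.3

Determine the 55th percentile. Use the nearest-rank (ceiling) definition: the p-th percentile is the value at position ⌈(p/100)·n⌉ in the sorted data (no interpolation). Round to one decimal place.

n = 17.
Position = ⌈55/100 · 17⌉ = ⌈9.35⌉ = 10.
The value at rank 10 is 6.5.

6.5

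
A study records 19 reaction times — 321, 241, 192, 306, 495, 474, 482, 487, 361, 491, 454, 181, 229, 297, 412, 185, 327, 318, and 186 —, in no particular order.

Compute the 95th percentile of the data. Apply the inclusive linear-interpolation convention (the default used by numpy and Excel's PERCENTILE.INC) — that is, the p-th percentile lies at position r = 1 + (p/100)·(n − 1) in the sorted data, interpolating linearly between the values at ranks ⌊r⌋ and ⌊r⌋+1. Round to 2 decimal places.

Sorted: 181, 185, 186, 192, 229, 241, 297, 306, 318, 321, 327, 361, 412, 454, 474, 482, 487, 491, 495.
n = 19.
r = 1 + (95/100)·(19 − 1) = 1 + 17.1 = 18.1.
Rank 18 is 491 and rank 19 is 495.
Interpolate: 491 + 0.1·(495 − 491) = 491 + 0.1·4 = 491.4.

491.40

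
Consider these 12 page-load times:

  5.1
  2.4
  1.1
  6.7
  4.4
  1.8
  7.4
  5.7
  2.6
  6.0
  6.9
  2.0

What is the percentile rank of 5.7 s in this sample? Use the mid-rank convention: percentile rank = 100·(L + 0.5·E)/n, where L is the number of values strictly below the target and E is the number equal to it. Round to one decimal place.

Sorted: 1.1, 1.8, 2.0, 2.4, 2.6, 4.4, 5.1, 5.7, 6.0, 6.7, 6.9, 7.4.
Count below 5.7: L = 7; count equal: E = 1; n = 12.
Percentile rank = 100·(7 + 0.5·1)/12 = 100·7.5/12 = 62.5.

62.5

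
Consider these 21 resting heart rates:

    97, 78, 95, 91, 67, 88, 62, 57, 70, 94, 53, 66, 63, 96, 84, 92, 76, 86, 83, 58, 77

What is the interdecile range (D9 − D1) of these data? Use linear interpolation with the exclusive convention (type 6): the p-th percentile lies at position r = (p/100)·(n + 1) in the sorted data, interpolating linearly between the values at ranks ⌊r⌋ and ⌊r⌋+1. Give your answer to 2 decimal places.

38.60

Sorted: 53, 57, 58, 62, 63, 66, 67, 70, 76, 77, 78, 83, 84, 86, 88, 91, 92, 94, 95, 96, 97.
n = 21.
P10: r = 2.2; ranks 2–3 are 57, 58; interpolating gives 57.2.
P90: r = 19.8; ranks 19–20 are 95, 96; interpolating gives 95.8.
Difference: 95.8 − 57.2 = 38.6.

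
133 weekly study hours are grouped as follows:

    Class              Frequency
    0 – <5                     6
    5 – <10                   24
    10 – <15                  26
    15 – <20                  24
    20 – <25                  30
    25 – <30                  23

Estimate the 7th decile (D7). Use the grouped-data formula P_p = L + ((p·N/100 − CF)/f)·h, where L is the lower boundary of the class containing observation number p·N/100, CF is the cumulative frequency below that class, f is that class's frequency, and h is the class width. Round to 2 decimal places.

N = 133; target position k = 70/100 · 133 = 93.1.
Cumulative frequencies: 6, 30, 56, 80, 110, 133.
Observation 93.1 falls in the class 20 – <25.
L = 20, CF = 80, f = 30, h = 5.
P70 = 20 + ((93.1 − 80)/30)·5 = 20 + 2.18333 = 22.1833.

22.18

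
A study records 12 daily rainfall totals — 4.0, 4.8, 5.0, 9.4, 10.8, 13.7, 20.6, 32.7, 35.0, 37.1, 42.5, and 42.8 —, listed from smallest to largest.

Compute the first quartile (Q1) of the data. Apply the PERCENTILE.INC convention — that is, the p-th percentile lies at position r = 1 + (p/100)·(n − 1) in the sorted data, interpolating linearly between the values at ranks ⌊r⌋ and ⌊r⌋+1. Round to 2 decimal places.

n = 12.
r = 1 + (25/100)·(12 − 1) = 1 + 2.75 = 3.75.
Rank 3 is 5.0 and rank 4 is 9.4.
Interpolate: 5.0 + 0.75·(9.4 − 5.0) = 5.0 + 0.75·4.4 = 8.3.

8.30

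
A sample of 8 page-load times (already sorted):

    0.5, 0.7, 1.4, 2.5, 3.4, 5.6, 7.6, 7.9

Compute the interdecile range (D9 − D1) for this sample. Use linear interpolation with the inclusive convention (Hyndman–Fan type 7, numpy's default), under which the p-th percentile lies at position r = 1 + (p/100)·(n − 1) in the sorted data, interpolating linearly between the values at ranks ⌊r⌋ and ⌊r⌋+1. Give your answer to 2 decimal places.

n = 8.
P10: r = 1.7; ranks 1–2 are 0.5, 0.7; interpolating gives 0.64.
P90: r = 7.3; ranks 7–8 are 7.6, 7.9; interpolating gives 7.69.
Difference: 7.69 − 0.64 = 7.05.

7.05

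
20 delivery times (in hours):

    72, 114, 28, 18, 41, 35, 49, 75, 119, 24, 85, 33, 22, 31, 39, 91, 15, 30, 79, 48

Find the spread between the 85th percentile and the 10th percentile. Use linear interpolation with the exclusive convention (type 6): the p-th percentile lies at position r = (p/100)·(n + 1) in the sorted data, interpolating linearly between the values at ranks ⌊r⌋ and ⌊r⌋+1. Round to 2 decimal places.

Sorted: 15, 18, 22, 24, 28, 30, 31, 33, 35, 39, 41, 48, 49, 72, 75, 79, 85, 91, 114, 119.
n = 20.
P10: r = 2.1; ranks 2–3 are 18, 22; interpolating gives 18.4.
P85: r = 17.85; ranks 17–18 are 85, 91; interpolating gives 90.1.
Difference: 90.1 − 18.4 = 71.7.

71.70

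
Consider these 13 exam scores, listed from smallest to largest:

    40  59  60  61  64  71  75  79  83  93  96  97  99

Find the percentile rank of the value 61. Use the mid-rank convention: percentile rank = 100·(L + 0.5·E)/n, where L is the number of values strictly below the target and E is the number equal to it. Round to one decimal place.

Count below 61: L = 3; count equal: E = 1; n = 13.
Percentile rank = 100·(3 + 0.5·1)/13 = 100·3.5/13 = 26.92.

26.9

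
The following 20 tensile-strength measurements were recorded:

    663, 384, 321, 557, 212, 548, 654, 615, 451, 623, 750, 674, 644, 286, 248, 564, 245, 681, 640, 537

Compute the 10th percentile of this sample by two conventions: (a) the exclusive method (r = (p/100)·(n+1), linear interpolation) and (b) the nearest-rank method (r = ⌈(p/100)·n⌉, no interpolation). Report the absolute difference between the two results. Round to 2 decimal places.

0.30

Sorted: 212, 245, 248, 286, 321, 384, 451, 537, 548, 557, 564, 615, 623, 640, 644, 654, 663, 674, 681, 750.
n = 20.
(a) r = 2.1; between ranks 2 (245) and 3 (248): 245.3.
(b) the nearest-rank method: rank 2 → 245.
|245.3 − 245| = 0.3.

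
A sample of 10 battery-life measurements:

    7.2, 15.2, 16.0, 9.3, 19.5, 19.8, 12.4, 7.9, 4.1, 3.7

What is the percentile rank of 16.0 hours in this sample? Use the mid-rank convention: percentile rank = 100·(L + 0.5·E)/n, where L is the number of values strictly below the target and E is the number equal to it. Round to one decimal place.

75.0

Sorted: 3.7, 4.1, 7.2, 7.9, 9.3, 12.4, 15.2, 16.0, 19.5, 19.8.
Count below 16.0: L = 7; count equal: E = 1; n = 10.
Percentile rank = 100·(7 + 0.5·1)/10 = 100·7.5/10 = 75.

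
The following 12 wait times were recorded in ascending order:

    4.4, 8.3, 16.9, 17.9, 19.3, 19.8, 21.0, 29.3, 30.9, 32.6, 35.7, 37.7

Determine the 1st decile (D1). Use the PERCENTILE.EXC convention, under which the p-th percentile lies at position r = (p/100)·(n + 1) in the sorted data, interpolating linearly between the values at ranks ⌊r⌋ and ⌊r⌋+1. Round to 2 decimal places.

n = 12.
r = (10/100)·(12 + 1) = 1.3.
Rank 1 is 4.4 and rank 2 is 8.3.
Interpolate: 4.4 + 0.3·(8.3 − 4.4) = 4.4 + 0.3·3.9 = 5.57.

5.57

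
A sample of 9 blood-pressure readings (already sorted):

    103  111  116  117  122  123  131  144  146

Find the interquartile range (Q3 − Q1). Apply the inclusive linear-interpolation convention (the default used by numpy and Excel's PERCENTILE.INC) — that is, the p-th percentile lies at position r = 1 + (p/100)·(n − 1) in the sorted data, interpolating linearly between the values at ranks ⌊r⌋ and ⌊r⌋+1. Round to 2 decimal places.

n = 9.
P25: r = 3 (integer) → 116.
P75: r = 7 (integer) → 131.
Difference: 131 − 116 = 15.

15.00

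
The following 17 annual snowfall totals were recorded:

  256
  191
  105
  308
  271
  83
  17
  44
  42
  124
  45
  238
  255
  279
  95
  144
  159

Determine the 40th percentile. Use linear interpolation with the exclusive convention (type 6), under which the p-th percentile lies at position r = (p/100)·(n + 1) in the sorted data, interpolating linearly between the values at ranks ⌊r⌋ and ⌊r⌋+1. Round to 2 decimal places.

Sorted: 17, 42, 44, 45, 83, 95, 105, 124, 144, 159, 191, 238, 255, 256, 271, 279, 308.
n = 17.
r = (40/100)·(17 + 1) = 7.2.
Rank 7 is 105 and rank 8 is 124.
Interpolate: 105 + 0.2·(124 − 105) = 105 + 0.2·19 = 108.8.

108.80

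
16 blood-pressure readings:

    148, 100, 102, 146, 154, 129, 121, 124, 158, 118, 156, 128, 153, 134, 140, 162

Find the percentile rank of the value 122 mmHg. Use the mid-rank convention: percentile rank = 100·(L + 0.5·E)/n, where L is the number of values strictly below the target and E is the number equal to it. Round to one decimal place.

25.0

Sorted: 100, 102, 118, 121, 124, 128, 129, 134, 140, 146, 148, 153, 154, 156, 158, 162.
Count below 122: L = 4; count equal: E = 0; n = 16.
Percentile rank = 100·(4 + 0.5·0)/16 = 100·4/16 = 25.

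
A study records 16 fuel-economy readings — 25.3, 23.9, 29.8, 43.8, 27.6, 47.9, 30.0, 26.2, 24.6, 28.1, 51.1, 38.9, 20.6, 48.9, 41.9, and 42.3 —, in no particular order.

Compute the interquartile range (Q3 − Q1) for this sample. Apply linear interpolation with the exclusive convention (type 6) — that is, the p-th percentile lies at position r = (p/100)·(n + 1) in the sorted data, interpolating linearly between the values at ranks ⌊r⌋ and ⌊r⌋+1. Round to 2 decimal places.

Sorted: 20.6, 23.9, 24.6, 25.3, 26.2, 27.6, 28.1, 29.8, 30.0, 38.9, 41.9, 42.3, 43.8, 47.9, 48.9, 51.1.
n = 16.
P25: r = 4.25; ranks 4–5 are 25.3, 26.2; interpolating gives 25.525.
P75: r = 12.75; ranks 12–13 are 42.3, 43.8; interpolating gives 43.425.
Difference: 43.425 − 25.525 = 17.9.

17.90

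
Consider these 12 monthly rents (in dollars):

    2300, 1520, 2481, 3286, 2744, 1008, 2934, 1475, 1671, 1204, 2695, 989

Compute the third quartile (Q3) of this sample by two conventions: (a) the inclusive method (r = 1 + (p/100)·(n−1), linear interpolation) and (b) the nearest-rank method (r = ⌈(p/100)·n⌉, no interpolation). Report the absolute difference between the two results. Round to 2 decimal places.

12.25

Sorted: 989, 1008, 1204, 1475, 1520, 1671, 2300, 2481, 2695, 2744, 2934, 3286.
n = 12.
(a) r = 9.25; between ranks 9 (2695) and 10 (2744): 2707.25.
(b) the nearest-rank method: rank 9 → 2695.
|2707.25 − 2695| = 12.25.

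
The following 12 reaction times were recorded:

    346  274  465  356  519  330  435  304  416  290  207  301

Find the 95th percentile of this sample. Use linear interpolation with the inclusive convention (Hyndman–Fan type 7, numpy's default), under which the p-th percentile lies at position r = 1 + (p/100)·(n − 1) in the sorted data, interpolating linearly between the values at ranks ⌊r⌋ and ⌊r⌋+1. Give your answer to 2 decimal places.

489.30

Sorted: 207, 274, 290, 301, 304, 330, 346, 356, 416, 435, 465, 519.
n = 12.
r = 1 + (95/100)·(12 − 1) = 1 + 10.45 = 11.45.
Rank 11 is 465 and rank 12 is 519.
Interpolate: 465 + 0.45·(519 − 465) = 465 + 0.45·54 = 489.3.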